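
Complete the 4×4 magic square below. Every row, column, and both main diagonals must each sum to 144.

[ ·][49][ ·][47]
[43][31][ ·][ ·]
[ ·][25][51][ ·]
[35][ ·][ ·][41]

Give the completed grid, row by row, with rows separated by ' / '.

21 49 27 47 / 43 31 37 33 / 45 25 51 23 / 35 39 29 41

Column 2: 49 + 31 + 25 + ? = 144, so (4,2) = 39.
Main diagonal needs 144; the known cells sum to 123, so (1,1) = 21.
The remaining cell in anti-diagonal is (2,3) = 144 − 107 = 37.
Row 1 needs 144; the known cells sum to 117, so (1,3) = 27.
Row 2: 43 + 31 + 37 + ? = 144, so (2,4) = 33.
Row 4 must total 144; the given cells sum to 115, so (4,3) = 29.
Using column 1: 21 + 43 + 35 + ? → (3,1) = 144 − 99 = 45.
Column 4 must total 144; the given cells sum to 121, so (3,4) = 23.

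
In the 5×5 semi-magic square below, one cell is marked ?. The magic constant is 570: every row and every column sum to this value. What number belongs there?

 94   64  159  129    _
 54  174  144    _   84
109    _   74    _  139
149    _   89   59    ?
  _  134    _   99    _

154

The remaining cell in row 1 is (1,5) = 570 − 446 = 124.
Row 2: 54 + 174 + 144 + 84 + ? = 570, so (2,4) = 114.
The remaining cell in column 1 is (5,1) = 570 − 406 = 164.
The remaining cell in column 3 is (5,3) = 570 − 466 = 104.
The remaining cell in column 4 is (3,4) = 570 − 401 = 169.
Row 3: 109 + 74 + 169 + 139 + ? = 570, so (3,2) = 79.
The remaining cell in row 5 is (5,5) = 570 − 501 = 69.
The remaining cell in column 2 is (4,2) = 570 − 451 = 119.
Column 5 must total 570; the given cells sum to 416, so (4,5) = 154.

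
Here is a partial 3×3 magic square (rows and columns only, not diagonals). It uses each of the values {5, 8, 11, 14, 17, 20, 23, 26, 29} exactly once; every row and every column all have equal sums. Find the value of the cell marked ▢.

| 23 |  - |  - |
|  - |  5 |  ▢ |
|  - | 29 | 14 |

The 9 entries sum to 153, so each line sums to 153/3 = 51.
The remaining cell in row 3 is (3,1) = 51 − 43 = 8.
The remaining cell in column 1 is (2,1) = 51 − 31 = 20.
Using column 2: 5 + 29 + ? → (1,2) = 51 − 34 = 17.
Using row 1: 23 + 17 + ? → (1,3) = 51 − 40 = 11.
The remaining cell in row 2 is (2,3) = 51 − 25 = 26.

26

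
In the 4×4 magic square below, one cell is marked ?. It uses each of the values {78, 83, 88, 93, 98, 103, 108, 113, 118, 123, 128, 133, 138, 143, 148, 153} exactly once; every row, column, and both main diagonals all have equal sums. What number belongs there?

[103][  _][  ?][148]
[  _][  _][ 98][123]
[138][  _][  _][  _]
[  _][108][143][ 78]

The 16 entries sum to 1848, so each line sums to 1848/4 = 462.
Row 4: 108 + 143 + 78 + ? = 462, so (4,1) = 133.
Using column 1: 103 + 138 + 133 + ? → (2,1) = 462 − 374 = 88.
Column 4: 148 + 123 + 78 + ? = 462, so (3,4) = 113.
From anti-diagonal, 462 − (148 + 98 + 133) gives (3,2) = 83.
Using row 2: 88 + 98 + 123 + ? → (2,2) = 462 − 309 = 153.
From row 3, 462 − (138 + 83 + 113) gives (3,3) = 128.
From column 2, 462 − (153 + 83 + 108) gives (1,2) = 118.
From column 3, 462 − (98 + 128 + 143) gives (1,3) = 93.

93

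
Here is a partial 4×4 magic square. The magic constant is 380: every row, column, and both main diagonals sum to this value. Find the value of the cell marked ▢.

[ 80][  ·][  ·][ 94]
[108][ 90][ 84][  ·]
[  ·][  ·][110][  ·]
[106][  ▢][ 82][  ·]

The remaining cell in row 2 is (2,4) = 380 − 282 = 98.
Column 1 must total 380; the given cells sum to 294, so (3,1) = 86.
From column 3, 380 − (84 + 110 + 82) gives (1,3) = 104.
The remaining cell in main diagonal is (4,4) = 380 − 280 = 100.
Anti-diagonal: 94 + 84 + 106 + ? = 380, so (3,2) = 96.
The remaining cell in row 1 is (1,2) = 380 − 278 = 102.
Row 3: 86 + 96 + 110 + ? = 380, so (3,4) = 88.
Row 4 must total 380; the given cells sum to 288, so (4,2) = 92.

92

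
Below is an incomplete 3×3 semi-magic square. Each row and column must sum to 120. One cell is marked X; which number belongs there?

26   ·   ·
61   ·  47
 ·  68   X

The remaining cell in row 2 is (2,2) = 120 − 108 = 12.
Column 1 must total 120; the given cells sum to 87, so (3,1) = 33.
From column 2, 120 − (12 + 68) gives (1,2) = 40.
The remaining cell in row 1 is (1,3) = 120 − 66 = 54.
The remaining cell in row 3 is (3,3) = 120 − 101 = 19.

19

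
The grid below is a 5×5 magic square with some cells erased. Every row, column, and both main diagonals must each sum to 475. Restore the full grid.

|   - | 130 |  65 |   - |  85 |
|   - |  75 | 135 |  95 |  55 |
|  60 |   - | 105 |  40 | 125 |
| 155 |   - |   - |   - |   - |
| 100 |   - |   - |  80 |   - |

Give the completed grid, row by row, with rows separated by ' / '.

From row 2, 475 − (75 + 135 + 95 + 55) gives (2,1) = 115.
Using row 3: 60 + 105 + 40 + 125 + ? → (3,2) = 475 − 330 = 145.
From column 1, 475 − (115 + 60 + 155 + 100) gives (1,1) = 45.
The remaining cell in anti-diagonal is (4,2) = 475 − 385 = 90.
Using row 1: 45 + 130 + 65 + 85 + ? → (1,4) = 475 − 325 = 150.
Column 2: 130 + 75 + 145 + 90 + ? = 475, so (5,2) = 35.
Column 4 needs 475; the known cells sum to 365, so (4,4) = 110.
Main diagonal must total 475; the given cells sum to 335, so (5,5) = 140.
Row 5 must total 475; the given cells sum to 355, so (5,3) = 120.
The remaining cell in column 3 is (4,3) = 475 − 425 = 50.
The remaining cell in column 5 is (4,5) = 475 − 405 = 70.

45 130 65 150 85 / 115 75 135 95 55 / 60 145 105 40 125 / 155 90 50 110 70 / 100 35 120 80 140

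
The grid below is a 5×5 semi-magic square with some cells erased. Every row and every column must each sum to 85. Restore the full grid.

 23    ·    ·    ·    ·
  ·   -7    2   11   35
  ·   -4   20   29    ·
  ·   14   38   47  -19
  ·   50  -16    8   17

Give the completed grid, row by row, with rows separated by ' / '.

Row 2 must total 85; the given cells sum to 41, so (2,1) = 44.
Row 4: 14 + 38 + 47 + (-19) + ? = 85, so (4,1) = 5.
The remaining cell in row 5 is (5,1) = 85 − 59 = 26.
Column 1: 23 + 44 + 5 + 26 + ? = 85, so (3,1) = -13.
Column 2 needs 85; the known cells sum to 53, so (1,2) = 32.
The remaining cell in column 3 is (1,3) = 85 − 44 = 41.
Column 4 needs 85; the known cells sum to 95, so (1,4) = -10.
Using row 1: 23 + 32 + 41 + (-10) + ? → (1,5) = 85 − 86 = -1.
From row 3, 85 − (-13 + (-4) + 20 + 29) gives (3,5) = 53.

23 32 41 -10 -1 / 44 -7 2 11 35 / -13 -4 20 29 53 / 5 14 38 47 -19 / 26 50 -16 8 17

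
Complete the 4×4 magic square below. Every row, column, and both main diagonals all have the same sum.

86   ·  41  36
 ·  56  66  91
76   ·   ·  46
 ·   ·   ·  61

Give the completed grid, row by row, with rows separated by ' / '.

Column 4 is already complete: 36 + 91 + 46 + 61 = 234, so that is the magic constant.
From row 1, 234 − (86 + 41 + 36) gives (1,2) = 71.
Using row 2: 56 + 66 + 91 + ? → (2,1) = 234 − 213 = 21.
Using column 1: 86 + 21 + 76 + ? → (4,1) = 234 − 183 = 51.
From main diagonal, 234 − (86 + 56 + 61) gives (3,3) = 31.
Anti-diagonal needs 234; the known cells sum to 153, so (3,2) = 81.
Using column 2: 71 + 56 + 81 + ? → (4,2) = 234 − 208 = 26.
From column 3, 234 − (41 + 66 + 31) gives (4,3) = 96.

86 71 41 36 / 21 56 66 91 / 76 81 31 46 / 51 26 96 61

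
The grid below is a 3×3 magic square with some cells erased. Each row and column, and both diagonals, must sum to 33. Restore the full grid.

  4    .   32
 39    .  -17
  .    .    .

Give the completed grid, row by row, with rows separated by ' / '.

4 -3 32 / 39 11 -17 / -10 25 18

Row 1: 4 + 32 + ? = 33, so (1,2) = -3.
Row 2 must total 33; the given cells sum to 22, so (2,2) = 11.
The remaining cell in column 1 is (3,1) = 33 − 43 = -10.
Column 2 needs 33; the known cells sum to 8, so (3,2) = 25.
From column 3, 33 − (32 + (-17)) gives (3,3) = 18.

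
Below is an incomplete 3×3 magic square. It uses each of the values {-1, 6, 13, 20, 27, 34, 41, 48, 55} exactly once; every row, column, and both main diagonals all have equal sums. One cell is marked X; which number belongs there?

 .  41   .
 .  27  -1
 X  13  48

The 9 entries sum to 243, so each line sums to 243/3 = 81.
The remaining cell in row 2 is (2,1) = 81 − 26 = 55.
Row 3: 13 + 48 + ? = 81, so (3,1) = 20.

20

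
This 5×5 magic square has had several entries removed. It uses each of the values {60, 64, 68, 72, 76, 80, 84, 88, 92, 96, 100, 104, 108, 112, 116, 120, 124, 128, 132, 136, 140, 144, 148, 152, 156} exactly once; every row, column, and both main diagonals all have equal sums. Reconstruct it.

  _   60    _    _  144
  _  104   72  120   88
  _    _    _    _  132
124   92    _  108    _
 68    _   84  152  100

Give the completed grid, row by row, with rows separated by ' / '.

112 60 128 96 144 / 156 104 72 120 88 / 80 148 116 64 132 / 124 92 140 108 76 / 68 136 84 152 100

The 25 entries sum to 2700, so each line sums to 2700/5 = 540.
Row 2 must total 540; the given cells sum to 384, so (2,1) = 156.
Row 5: 68 + 84 + 152 + 100 + ? = 540, so (5,2) = 136.
The remaining cell in column 2 is (3,2) = 540 − 392 = 148.
From column 5, 540 − (144 + 88 + 132 + 100) gives (4,5) = 76.
Anti-diagonal needs 540; the known cells sum to 424, so (3,3) = 116.
Row 4 must total 540; the given cells sum to 400, so (4,3) = 140.
Column 3: 72 + 116 + 140 + 84 + ? = 540, so (1,3) = 128.
Using main diagonal: 104 + 116 + 108 + 100 + ? → (1,1) = 540 − 428 = 112.
From row 1, 540 − (112 + 60 + 128 + 144) gives (1,4) = 96.
Column 1 must total 540; the given cells sum to 460, so (3,1) = 80.
From column 4, 540 − (96 + 120 + 108 + 152) gives (3,4) = 64.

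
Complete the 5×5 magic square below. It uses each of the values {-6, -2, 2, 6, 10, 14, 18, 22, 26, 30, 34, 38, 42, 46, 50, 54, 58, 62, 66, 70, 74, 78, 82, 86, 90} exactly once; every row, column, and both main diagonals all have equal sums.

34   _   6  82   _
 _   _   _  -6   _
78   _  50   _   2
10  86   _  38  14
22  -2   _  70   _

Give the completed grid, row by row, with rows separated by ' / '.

34 30 6 82 58 / 66 42 18 -6 90 / 78 54 50 26 2 / 10 86 62 38 14 / 22 -2 74 70 46

The 25 entries sum to 1050, so each line sums to 1050/5 = 210.
The remaining cell in row 4 is (4,3) = 210 − 148 = 62.
Column 1 must total 210; the given cells sum to 144, so (2,1) = 66.
Using column 4: 82 + (-6) + 38 + 70 + ? → (3,4) = 210 − 184 = 26.
The remaining cell in anti-diagonal is (1,5) = 210 − 152 = 58.
Using row 1: 34 + 6 + 82 + 58 + ? → (1,2) = 210 − 180 = 30.
Using row 3: 78 + 50 + 26 + 2 + ? → (3,2) = 210 − 156 = 54.
Using column 2: 30 + 54 + 86 + (-2) + ? → (2,2) = 210 − 168 = 42.
Main diagonal must total 210; the given cells sum to 164, so (5,5) = 46.
Using row 5: 22 + (-2) + 70 + 46 + ? → (5,3) = 210 − 136 = 74.
The remaining cell in column 3 is (2,3) = 210 − 192 = 18.
Column 5: 58 + 2 + 14 + 46 + ? = 210, so (2,5) = 90.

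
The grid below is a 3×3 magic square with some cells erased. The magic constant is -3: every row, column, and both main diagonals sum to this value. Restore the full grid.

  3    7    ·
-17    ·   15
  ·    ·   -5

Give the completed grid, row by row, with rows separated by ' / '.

3 7 -13 / -17 -1 15 / 11 -9 -5

Row 1: 3 + 7 + ? = -3, so (1,3) = -13.
The remaining cell in row 2 is (2,2) = -3 − (-2) = -1.
Column 1 needs -3; the known cells sum to -14, so (3,1) = 11.
Using column 2: 7 + (-1) + ? → (3,2) = -3 − 6 = -9.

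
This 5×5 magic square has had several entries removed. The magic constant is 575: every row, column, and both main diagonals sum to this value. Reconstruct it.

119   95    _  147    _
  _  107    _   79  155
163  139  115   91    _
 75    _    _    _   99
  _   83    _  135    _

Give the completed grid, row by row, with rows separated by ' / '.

119 95 71 147 143 / 131 107 103 79 155 / 163 139 115 91 67 / 75 151 127 123 99 / 87 83 159 135 111

Using row 3: 163 + 139 + 115 + 91 + ? → (3,5) = 575 − 508 = 67.
Column 2 needs 575; the known cells sum to 424, so (4,2) = 151.
From column 4, 575 − (147 + 79 + 91 + 135) gives (4,4) = 123.
Using main diagonal: 119 + 107 + 115 + 123 + ? → (5,5) = 575 − 464 = 111.
Row 4 needs 575; the known cells sum to 448, so (4,3) = 127.
Using column 5: 155 + 67 + 99 + 111 + ? → (1,5) = 575 − 432 = 143.
Anti-diagonal needs 575; the known cells sum to 488, so (5,1) = 87.
Using row 1: 119 + 95 + 147 + 143 + ? → (1,3) = 575 − 504 = 71.
Row 5 needs 575; the known cells sum to 416, so (5,3) = 159.
Using column 1: 119 + 163 + 75 + 87 + ? → (2,1) = 575 − 444 = 131.
Column 3 must total 575; the given cells sum to 472, so (2,3) = 103.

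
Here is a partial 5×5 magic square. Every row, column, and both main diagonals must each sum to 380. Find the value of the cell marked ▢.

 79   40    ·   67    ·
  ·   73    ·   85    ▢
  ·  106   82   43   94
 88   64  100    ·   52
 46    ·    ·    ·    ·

Using row 3: 106 + 82 + 43 + 94 + ? → (3,1) = 380 − 325 = 55.
The remaining cell in row 4 is (4,4) = 380 − 304 = 76.
The remaining cell in column 1 is (2,1) = 380 − 268 = 112.
Column 2 needs 380; the known cells sum to 283, so (5,2) = 97.
The remaining cell in column 4 is (5,4) = 380 − 271 = 109.
The remaining cell in main diagonal is (5,5) = 380 − 310 = 70.
Using anti-diagonal: 85 + 82 + 64 + 46 + ? → (1,5) = 380 − 277 = 103.
The remaining cell in row 1 is (1,3) = 380 − 289 = 91.
From row 5, 380 − (46 + 97 + 109 + 70) gives (5,3) = 58.
Column 3 must total 380; the given cells sum to 331, so (2,3) = 49.
From column 5, 380 − (103 + 94 + 52 + 70) gives (2,5) = 61.

61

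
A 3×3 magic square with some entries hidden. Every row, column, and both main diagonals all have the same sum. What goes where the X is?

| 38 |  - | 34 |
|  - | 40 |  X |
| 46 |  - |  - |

44

Anti-diagonal is complete and sums to 120; that is the magic constant.
Using row 1: 38 + 34 + ? → (1,2) = 120 − 72 = 48.
From column 1, 120 − (38 + 46) gives (2,1) = 36.
From column 2, 120 − (48 + 40) gives (3,2) = 32.
Main diagonal must total 120; the given cells sum to 78, so (3,3) = 42.
Row 2 needs 120; the known cells sum to 76, so (2,3) = 44.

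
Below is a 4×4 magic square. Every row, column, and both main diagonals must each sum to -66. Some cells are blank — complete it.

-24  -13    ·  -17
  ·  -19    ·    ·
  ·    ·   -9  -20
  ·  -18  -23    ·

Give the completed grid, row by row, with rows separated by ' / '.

-24 -13 -12 -17 / -10 -19 -22 -15 / -21 -16 -9 -20 / -11 -18 -23 -14

Row 1 needs -66; the known cells sum to -54, so (1,3) = -12.
From column 2, -66 − (-13 + (-19) + (-18)) gives (3,2) = -16.
Column 3 needs -66; the known cells sum to -44, so (2,3) = -22.
From main diagonal, -66 − (-24 + (-19) + (-9)) gives (4,4) = -14.
Anti-diagonal: -17 + (-22) + (-16) + ? = -66, so (4,1) = -11.
Row 3: -16 + (-9) + (-20) + ? = -66, so (3,1) = -21.
From column 1, -66 − (-24 + (-21) + (-11)) gives (2,1) = -10.
From column 4, -66 − (-17 + (-20) + (-14)) gives (2,4) = -15.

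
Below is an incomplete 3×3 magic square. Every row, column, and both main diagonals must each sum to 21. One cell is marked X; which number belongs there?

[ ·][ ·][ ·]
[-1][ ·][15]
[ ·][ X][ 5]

Row 2 must total 21; the given cells sum to 14, so (2,2) = 7.
The remaining cell in column 3 is (1,3) = 21 − 20 = 1.
The remaining cell in main diagonal is (1,1) = 21 − 12 = 9.
The remaining cell in anti-diagonal is (3,1) = 21 − 8 = 13.
Row 1: 9 + 1 + ? = 21, so (1,2) = 11.
Using row 3: 13 + 5 + ? → (3,2) = 21 − 18 = 3.

3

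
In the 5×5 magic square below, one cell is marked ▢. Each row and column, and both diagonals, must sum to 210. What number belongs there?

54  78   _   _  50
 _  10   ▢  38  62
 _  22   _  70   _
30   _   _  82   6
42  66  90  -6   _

14

Using row 5: 42 + 66 + 90 + (-6) + ? → (5,5) = 210 − 192 = 18.
Column 2 must total 210; the given cells sum to 176, so (4,2) = 34.
Column 4: 38 + 70 + 82 + (-6) + ? = 210, so (1,4) = 26.
Column 5: 50 + 62 + 6 + 18 + ? = 210, so (3,5) = 74.
Using main diagonal: 54 + 10 + 82 + 18 + ? → (3,3) = 210 − 164 = 46.
The remaining cell in row 1 is (1,3) = 210 − 208 = 2.
Using row 3: 22 + 46 + 70 + 74 + ? → (3,1) = 210 − 212 = -2.
From row 4, 210 − (30 + 34 + 82 + 6) gives (4,3) = 58.
Column 1 must total 210; the given cells sum to 124, so (2,1) = 86.
Column 3: 2 + 46 + 58 + 90 + ? = 210, so (2,3) = 14.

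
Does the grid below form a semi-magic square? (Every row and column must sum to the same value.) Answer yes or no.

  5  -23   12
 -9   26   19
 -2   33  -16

No — column 2 sums to 36 but row 1 sums to -6.

Row 1: 5 + (-23) + 12 = -6.
Row 2: -9 + 26 + 19 = 36.
Row 3: -2 + 33 + (-16) = 15.
Column 1: 5 + (-9) + (-2) = -6.
Column 2: -23 + 26 + 33 = 36.
Column 3: 12 + 19 + (-16) = 15.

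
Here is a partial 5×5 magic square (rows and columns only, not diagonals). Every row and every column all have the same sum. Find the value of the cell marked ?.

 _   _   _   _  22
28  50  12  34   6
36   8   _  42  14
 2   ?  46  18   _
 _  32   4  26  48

24

Row 2 is complete and sums to 130; that is the magic constant.
From row 3, 130 − (36 + 8 + 42 + 14) gives (3,3) = 30.
Row 5: 32 + 4 + 26 + 48 + ? = 130, so (5,1) = 20.
The remaining cell in column 1 is (1,1) = 130 − 86 = 44.
From column 3, 130 − (12 + 30 + 46 + 4) gives (1,3) = 38.
Column 4: 34 + 42 + 18 + 26 + ? = 130, so (1,4) = 10.
Column 5: 22 + 6 + 14 + 48 + ? = 130, so (4,5) = 40.
Row 1 must total 130; the given cells sum to 114, so (1,2) = 16.
Row 4 must total 130; the given cells sum to 106, so (4,2) = 24.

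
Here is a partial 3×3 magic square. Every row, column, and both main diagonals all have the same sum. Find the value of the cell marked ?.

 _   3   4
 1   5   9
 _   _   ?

Row 2 is complete and sums to 15; that is the magic constant.
The remaining cell in row 1 is (1,1) = 15 − 7 = 8.
Column 1: 8 + 1 + ? = 15, so (3,1) = 6.
Column 2: 3 + 5 + ? = 15, so (3,2) = 7.
The remaining cell in column 3 is (3,3) = 15 − 13 = 2.

2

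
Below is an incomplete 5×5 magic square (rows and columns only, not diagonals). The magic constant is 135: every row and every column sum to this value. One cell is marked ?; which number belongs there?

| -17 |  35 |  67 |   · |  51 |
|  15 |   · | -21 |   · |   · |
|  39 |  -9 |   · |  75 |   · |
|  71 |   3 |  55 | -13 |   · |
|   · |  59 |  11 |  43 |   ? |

The remaining cell in row 1 is (1,4) = 135 − 136 = -1.
Row 4: 71 + 3 + 55 + (-13) + ? = 135, so (4,5) = 19.
From column 1, 135 − (-17 + 15 + 39 + 71) gives (5,1) = 27.
Column 2 needs 135; the known cells sum to 88, so (2,2) = 47.
The remaining cell in column 3 is (3,3) = 135 − 112 = 23.
From column 4, 135 − (-1 + 75 + (-13) + 43) gives (2,4) = 31.
Using row 2: 15 + 47 + (-21) + 31 + ? → (2,5) = 135 − 72 = 63.
The remaining cell in row 3 is (3,5) = 135 − 128 = 7.
Row 5 must total 135; the given cells sum to 140, so (5,5) = -5.

-5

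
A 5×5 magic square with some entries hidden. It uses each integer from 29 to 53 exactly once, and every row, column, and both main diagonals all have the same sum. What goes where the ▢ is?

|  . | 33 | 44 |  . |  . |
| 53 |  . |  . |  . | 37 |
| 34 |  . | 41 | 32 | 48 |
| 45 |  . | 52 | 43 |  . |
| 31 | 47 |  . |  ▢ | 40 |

49

The entries are 29 through 53, which sum to 1025, so each line sums to 1025/5 = 205.
The remaining cell in row 3 is (3,2) = 205 − 155 = 50.
Column 1 needs 205; the known cells sum to 163, so (1,1) = 42.
Main diagonal: 42 + 41 + 43 + 40 + ? = 205, so (2,2) = 39.
Column 2 must total 205; the given cells sum to 169, so (4,2) = 36.
Row 4: 45 + 36 + 52 + 43 + ? = 205, so (4,5) = 29.
From column 5, 205 − (37 + 48 + 29 + 40) gives (1,5) = 51.
Anti-diagonal needs 205; the known cells sum to 159, so (2,4) = 46.
The remaining cell in row 1 is (1,4) = 205 − 170 = 35.
Row 2: 53 + 39 + 46 + 37 + ? = 205, so (2,3) = 30.
The remaining cell in column 3 is (5,3) = 205 − 167 = 38.
Column 4 must total 205; the given cells sum to 156, so (5,4) = 49.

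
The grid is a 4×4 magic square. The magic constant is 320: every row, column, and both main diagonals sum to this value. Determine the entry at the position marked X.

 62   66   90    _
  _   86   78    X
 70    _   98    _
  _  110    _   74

50

Row 1: 62 + 66 + 90 + ? = 320, so (1,4) = 102.
The remaining cell in column 2 is (3,2) = 320 − 262 = 58.
Column 3 needs 320; the known cells sum to 266, so (4,3) = 54.
Anti-diagonal: 102 + 78 + 58 + ? = 320, so (4,1) = 82.
Row 3 needs 320; the known cells sum to 226, so (3,4) = 94.
From column 1, 320 − (62 + 70 + 82) gives (2,1) = 106.
From column 4, 320 − (102 + 94 + 74) gives (2,4) = 50.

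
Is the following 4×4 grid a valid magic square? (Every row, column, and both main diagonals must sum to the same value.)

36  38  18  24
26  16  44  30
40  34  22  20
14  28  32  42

Row 1: 36 + 38 + 18 + 24 = 116.
Row 2: 26 + 16 + 44 + 30 = 116.
Row 3: 40 + 34 + 22 + 20 = 116.
Row 4: 14 + 28 + 32 + 42 = 116.
Column 1: 36 + 26 + 40 + 14 = 116.
Column 2: 38 + 16 + 34 + 28 = 116.
Column 3: 18 + 44 + 22 + 32 = 116.
Column 4: 24 + 30 + 20 + 42 = 116.
Main diagonal: 36 + 16 + 22 + 42 = 116.
Anti-diagonal: 24 + 44 + 34 + 14 = 116.
All lines sum to 116.

Yes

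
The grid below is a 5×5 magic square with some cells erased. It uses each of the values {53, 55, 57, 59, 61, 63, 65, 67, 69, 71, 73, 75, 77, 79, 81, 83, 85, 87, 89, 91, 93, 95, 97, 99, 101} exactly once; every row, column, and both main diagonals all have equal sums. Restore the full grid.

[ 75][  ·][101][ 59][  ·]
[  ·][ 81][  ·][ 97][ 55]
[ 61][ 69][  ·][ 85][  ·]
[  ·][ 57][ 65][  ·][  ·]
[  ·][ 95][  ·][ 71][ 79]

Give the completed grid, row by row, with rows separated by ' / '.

75 83 101 59 67 / 63 81 89 97 55 / 61 69 77 85 93 / 99 57 65 73 91 / 87 95 53 71 79

The 25 entries sum to 1925, so each line sums to 1925/5 = 385.
The remaining cell in column 2 is (1,2) = 385 − 302 = 83.
Column 4 must total 385; the given cells sum to 312, so (4,4) = 73.
From main diagonal, 385 − (75 + 81 + 73 + 79) gives (3,3) = 77.
Row 1 must total 385; the given cells sum to 318, so (1,5) = 67.
From row 3, 385 − (61 + 69 + 77 + 85) gives (3,5) = 93.
Using column 5: 67 + 55 + 93 + 79 + ? → (4,5) = 385 − 294 = 91.
Anti-diagonal must total 385; the given cells sum to 298, so (5,1) = 87.
Row 4 must total 385; the given cells sum to 286, so (4,1) = 99.
The remaining cell in row 5 is (5,3) = 385 − 332 = 53.
Column 1: 75 + 61 + 99 + 87 + ? = 385, so (2,1) = 63.
Using column 3: 101 + 77 + 65 + 53 + ? → (2,3) = 385 − 296 = 89.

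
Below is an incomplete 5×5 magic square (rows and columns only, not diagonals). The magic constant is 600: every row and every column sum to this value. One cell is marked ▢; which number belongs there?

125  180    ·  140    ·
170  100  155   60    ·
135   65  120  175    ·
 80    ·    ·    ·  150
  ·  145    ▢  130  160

75

Row 2: 170 + 100 + 155 + 60 + ? = 600, so (2,5) = 115.
Row 3: 135 + 65 + 120 + 175 + ? = 600, so (3,5) = 105.
Column 1: 125 + 170 + 135 + 80 + ? = 600, so (5,1) = 90.
The remaining cell in column 2 is (4,2) = 600 − 490 = 110.
From column 4, 600 − (140 + 60 + 175 + 130) gives (4,4) = 95.
Column 5: 115 + 105 + 150 + 160 + ? = 600, so (1,5) = 70.
Row 1: 125 + 180 + 140 + 70 + ? = 600, so (1,3) = 85.
Row 4: 80 + 110 + 95 + 150 + ? = 600, so (4,3) = 165.
From row 5, 600 − (90 + 145 + 130 + 160) gives (5,3) = 75.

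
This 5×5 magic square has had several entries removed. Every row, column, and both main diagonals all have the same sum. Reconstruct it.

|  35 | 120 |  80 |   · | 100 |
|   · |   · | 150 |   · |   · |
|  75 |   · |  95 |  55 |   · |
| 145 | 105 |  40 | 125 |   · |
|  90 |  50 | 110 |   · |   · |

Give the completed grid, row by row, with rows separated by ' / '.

35 120 80 140 100 / 130 65 150 85 45 / 75 135 95 55 115 / 145 105 40 125 60 / 90 50 110 70 155

Column 3 is already complete: 80 + 150 + 95 + 40 + 110 = 475, so that is the magic constant.
Using row 1: 35 + 120 + 80 + 100 + ? → (1,4) = 475 − 335 = 140.
From row 4, 475 − (145 + 105 + 40 + 125) gives (4,5) = 60.
The remaining cell in column 1 is (2,1) = 475 − 345 = 130.
Using anti-diagonal: 100 + 95 + 105 + 90 + ? → (2,4) = 475 − 390 = 85.
Column 4 needs 475; the known cells sum to 405, so (5,4) = 70.
Using row 5: 90 + 50 + 110 + 70 + ? → (5,5) = 475 − 320 = 155.
Using main diagonal: 35 + 95 + 125 + 155 + ? → (2,2) = 475 − 410 = 65.
The remaining cell in row 2 is (2,5) = 475 − 430 = 45.
Using column 2: 120 + 65 + 105 + 50 + ? → (3,2) = 475 − 340 = 135.
Column 5 needs 475; the known cells sum to 360, so (3,5) = 115.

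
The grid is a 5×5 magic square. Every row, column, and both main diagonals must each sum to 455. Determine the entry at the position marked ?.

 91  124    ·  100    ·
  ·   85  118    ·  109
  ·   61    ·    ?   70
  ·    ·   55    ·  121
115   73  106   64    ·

From row 5, 455 − (115 + 73 + 106 + 64) gives (5,5) = 97.
Using column 2: 124 + 85 + 61 + 73 + ? → (4,2) = 455 − 343 = 112.
Column 5 must total 455; the given cells sum to 397, so (1,5) = 58.
Row 1: 91 + 124 + 100 + 58 + ? = 455, so (1,3) = 82.
Column 3 must total 455; the given cells sum to 361, so (3,3) = 94.
Main diagonal must total 455; the given cells sum to 367, so (4,4) = 88.
The remaining cell in anti-diagonal is (2,4) = 455 − 379 = 76.
The remaining cell in row 2 is (2,1) = 455 − 388 = 67.
From row 4, 455 − (112 + 55 + 88 + 121) gives (4,1) = 79.
From column 1, 455 − (91 + 67 + 79 + 115) gives (3,1) = 103.
From column 4, 455 − (100 + 76 + 88 + 64) gives (3,4) = 127.

127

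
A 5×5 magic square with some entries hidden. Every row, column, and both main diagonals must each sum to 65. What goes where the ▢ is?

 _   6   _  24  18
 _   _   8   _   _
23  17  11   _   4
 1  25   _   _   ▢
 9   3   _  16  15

7

The remaining cell in row 3 is (3,4) = 65 − 55 = 10.
Using row 5: 9 + 3 + 16 + 15 + ? → (5,3) = 65 − 43 = 22.
Column 2 needs 65; the known cells sum to 51, so (2,2) = 14.
Anti-diagonal: 18 + 11 + 25 + 9 + ? = 65, so (2,4) = 2.
Column 4 must total 65; the given cells sum to 52, so (4,4) = 13.
From main diagonal, 65 − (14 + 11 + 13 + 15) gives (1,1) = 12.
Using row 1: 12 + 6 + 24 + 18 + ? → (1,3) = 65 − 60 = 5.
The remaining cell in column 1 is (2,1) = 65 − 45 = 20.
Column 3 must total 65; the given cells sum to 46, so (4,3) = 19.
From row 2, 65 − (20 + 14 + 8 + 2) gives (2,5) = 21.
Row 4: 1 + 25 + 19 + 13 + ? = 65, so (4,5) = 7.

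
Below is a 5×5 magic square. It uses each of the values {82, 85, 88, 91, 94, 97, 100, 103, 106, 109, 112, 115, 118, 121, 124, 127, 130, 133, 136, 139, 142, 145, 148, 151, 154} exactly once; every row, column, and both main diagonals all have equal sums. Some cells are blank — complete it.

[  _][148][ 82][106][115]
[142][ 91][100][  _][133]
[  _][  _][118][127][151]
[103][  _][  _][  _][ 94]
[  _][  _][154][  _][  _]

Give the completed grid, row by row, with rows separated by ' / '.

The 25 entries sum to 2950, so each line sums to 2950/5 = 590.
Row 1: 148 + 82 + 106 + 115 + ? = 590, so (1,1) = 139.
The remaining cell in row 2 is (2,4) = 590 − 466 = 124.
Column 3: 82 + 100 + 118 + 154 + ? = 590, so (4,3) = 136.
Using column 5: 115 + 133 + 151 + 94 + ? → (5,5) = 590 − 493 = 97.
From main diagonal, 590 − (139 + 91 + 118 + 97) gives (4,4) = 145.
From row 4, 590 − (103 + 136 + 145 + 94) gives (4,2) = 112.
Using column 4: 106 + 124 + 127 + 145 + ? → (5,4) = 590 − 502 = 88.
The remaining cell in anti-diagonal is (5,1) = 590 − 469 = 121.
Row 5 needs 590; the known cells sum to 460, so (5,2) = 130.
Column 1 must total 590; the given cells sum to 505, so (3,1) = 85.
Column 2 must total 590; the given cells sum to 481, so (3,2) = 109.

139 148 82 106 115 / 142 91 100 124 133 / 85 109 118 127 151 / 103 112 136 145 94 / 121 130 154 88 97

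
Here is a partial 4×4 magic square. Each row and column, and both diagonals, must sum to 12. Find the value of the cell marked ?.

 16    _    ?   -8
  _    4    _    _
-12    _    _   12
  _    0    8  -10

6

Row 4: 0 + 8 + (-10) + ? = 12, so (4,1) = 14.
Column 1: 16 + (-12) + 14 + ? = 12, so (2,1) = -6.
Column 4 needs 12; the known cells sum to -6, so (2,4) = 18.
From main diagonal, 12 − (16 + 4 + (-10)) gives (3,3) = 2.
Using row 2: -6 + 4 + 18 + ? → (2,3) = 12 − 16 = -4.
Row 3 needs 12; the known cells sum to 2, so (3,2) = 10.
Using column 2: 4 + 10 + 0 + ? → (1,2) = 12 − 14 = -2.
Column 3 needs 12; the known cells sum to 6, so (1,3) = 6.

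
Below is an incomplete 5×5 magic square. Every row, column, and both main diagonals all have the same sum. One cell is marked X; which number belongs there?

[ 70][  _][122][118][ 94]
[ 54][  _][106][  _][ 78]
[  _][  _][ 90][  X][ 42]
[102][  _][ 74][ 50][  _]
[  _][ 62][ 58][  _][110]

66

Column 3 is complete and sums to 450; that is the magic constant.
Using row 1: 70 + 122 + 118 + 94 + ? → (1,2) = 450 − 404 = 46.
Column 5: 94 + 78 + 42 + 110 + ? = 450, so (4,5) = 126.
Using main diagonal: 70 + 90 + 50 + 110 + ? → (2,2) = 450 − 320 = 130.
Using row 2: 54 + 130 + 106 + 78 + ? → (2,4) = 450 − 368 = 82.
Using row 4: 102 + 74 + 50 + 126 + ? → (4,2) = 450 − 352 = 98.
Using column 2: 46 + 130 + 98 + 62 + ? → (3,2) = 450 − 336 = 114.
The remaining cell in anti-diagonal is (5,1) = 450 − 364 = 86.
Using row 5: 86 + 62 + 58 + 110 + ? → (5,4) = 450 − 316 = 134.
From column 1, 450 − (70 + 54 + 102 + 86) gives (3,1) = 138.
Using column 4: 118 + 82 + 50 + 134 + ? → (3,4) = 450 − 384 = 66.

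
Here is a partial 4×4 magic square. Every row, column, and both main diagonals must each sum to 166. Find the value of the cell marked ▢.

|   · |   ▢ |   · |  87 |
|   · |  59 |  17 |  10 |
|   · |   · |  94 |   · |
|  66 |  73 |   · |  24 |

From row 2, 166 − (59 + 17 + 10) gives (2,1) = 80.
Row 4: 66 + 73 + 24 + ? = 166, so (4,3) = 3.
The remaining cell in column 3 is (1,3) = 166 − 114 = 52.
Column 4 must total 166; the given cells sum to 121, so (3,4) = 45.
The remaining cell in main diagonal is (1,1) = 166 − 177 = -11.
Anti-diagonal must total 166; the given cells sum to 170, so (3,2) = -4.
From row 1, 166 − (-11 + 52 + 87) gives (1,2) = 38.

38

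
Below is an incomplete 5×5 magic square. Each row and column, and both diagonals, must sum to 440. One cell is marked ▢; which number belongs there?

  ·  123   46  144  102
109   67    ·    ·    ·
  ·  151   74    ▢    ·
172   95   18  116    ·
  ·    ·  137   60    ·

32

Row 1 must total 440; the given cells sum to 415, so (1,1) = 25.
Using row 4: 172 + 95 + 18 + 116 + ? → (4,5) = 440 − 401 = 39.
Column 2 needs 440; the known cells sum to 436, so (5,2) = 4.
Column 3 must total 440; the given cells sum to 275, so (2,3) = 165.
From main diagonal, 440 − (25 + 67 + 74 + 116) gives (5,5) = 158.
From row 5, 440 − (4 + 137 + 60 + 158) gives (5,1) = 81.
Column 1: 25 + 109 + 172 + 81 + ? = 440, so (3,1) = 53.
Anti-diagonal must total 440; the given cells sum to 352, so (2,4) = 88.
Using row 2: 109 + 67 + 165 + 88 + ? → (2,5) = 440 − 429 = 11.
Column 4 must total 440; the given cells sum to 408, so (3,4) = 32.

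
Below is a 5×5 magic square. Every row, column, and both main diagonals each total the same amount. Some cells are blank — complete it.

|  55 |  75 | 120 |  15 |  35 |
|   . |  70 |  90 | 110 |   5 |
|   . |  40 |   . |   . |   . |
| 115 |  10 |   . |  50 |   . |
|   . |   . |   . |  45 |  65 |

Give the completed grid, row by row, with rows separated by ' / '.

Row 1 is already complete: 55 + 75 + 120 + 15 + 35 = 300, so that is the magic constant.
From row 2, 300 − (70 + 90 + 110 + 5) gives (2,1) = 25.
The remaining cell in column 2 is (5,2) = 300 − 195 = 105.
The remaining cell in column 4 is (3,4) = 300 − 220 = 80.
Main diagonal needs 300; the known cells sum to 240, so (3,3) = 60.
The remaining cell in anti-diagonal is (5,1) = 300 − 215 = 85.
Row 5 must total 300; the given cells sum to 300, so (5,3) = 0.
Using column 1: 55 + 25 + 115 + 85 + ? → (3,1) = 300 − 280 = 20.
Column 3: 120 + 90 + 60 + 0 + ? = 300, so (4,3) = 30.
Using row 3: 20 + 40 + 60 + 80 + ? → (3,5) = 300 − 200 = 100.
Row 4 must total 300; the given cells sum to 205, so (4,5) = 95.

55 75 120 15 35 / 25 70 90 110 5 / 20 40 60 80 100 / 115 10 30 50 95 / 85 105 0 45 65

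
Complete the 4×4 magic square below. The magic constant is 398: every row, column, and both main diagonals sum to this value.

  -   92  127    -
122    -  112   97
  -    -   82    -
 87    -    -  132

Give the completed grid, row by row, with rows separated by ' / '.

117 92 127 62 / 122 67 112 97 / 72 137 82 107 / 87 102 77 132

Row 2: 122 + 112 + 97 + ? = 398, so (2,2) = 67.
Column 3 needs 398; the known cells sum to 321, so (4,3) = 77.
Main diagonal must total 398; the given cells sum to 281, so (1,1) = 117.
Row 1 needs 398; the known cells sum to 336, so (1,4) = 62.
From row 4, 398 − (87 + 77 + 132) gives (4,2) = 102.
Column 1 needs 398; the known cells sum to 326, so (3,1) = 72.
Column 2 needs 398; the known cells sum to 261, so (3,2) = 137.
Column 4 must total 398; the given cells sum to 291, so (3,4) = 107.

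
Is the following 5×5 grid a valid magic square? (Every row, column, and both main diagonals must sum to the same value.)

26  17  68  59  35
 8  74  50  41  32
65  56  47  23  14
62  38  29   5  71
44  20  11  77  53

Yes

Row 1: 26 + 17 + 68 + 59 + 35 = 205.
Row 2: 8 + 74 + 50 + 41 + 32 = 205.
Row 3: 65 + 56 + 47 + 23 + 14 = 205.
Row 4: 62 + 38 + 29 + 5 + 71 = 205.
Row 5: 44 + 20 + 11 + 77 + 53 = 205.
Column 1: 26 + 8 + 65 + 62 + 44 = 205.
Column 2: 17 + 74 + 56 + 38 + 20 = 205.
Column 3: 68 + 50 + 47 + 29 + 11 = 205.
Column 4: 59 + 41 + 23 + 5 + 77 = 205.
Column 5: 35 + 32 + 14 + 71 + 53 = 205.
Main diagonal: 26 + 74 + 47 + 5 + 53 = 205.
Anti-diagonal: 35 + 41 + 47 + 38 + 44 = 205.
All lines sum to 205.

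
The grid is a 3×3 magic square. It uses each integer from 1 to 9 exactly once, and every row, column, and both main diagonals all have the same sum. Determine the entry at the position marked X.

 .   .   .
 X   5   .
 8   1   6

The entries are 1 through 9, which sum to 45, so each line sums to 45/3 = 15.
From column 2, 15 − (5 + 1) gives (1,2) = 9.
Using main diagonal: 5 + 6 + ? → (1,1) = 15 − 11 = 4.
From anti-diagonal, 15 − (5 + 8) gives (1,3) = 2.
Column 1: 4 + 8 + ? = 15, so (2,1) = 3.

3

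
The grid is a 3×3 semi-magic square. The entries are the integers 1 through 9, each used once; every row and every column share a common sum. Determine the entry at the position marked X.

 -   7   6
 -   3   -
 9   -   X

The entries are 1 through 9, which sum to 45, so each line sums to 45/3 = 15.
From row 1, 15 − (7 + 6) gives (1,1) = 2.
From column 1, 15 − (2 + 9) gives (2,1) = 4.
Column 2 must total 15; the given cells sum to 10, so (3,2) = 5.
Row 2 needs 15; the known cells sum to 7, so (2,3) = 8.
Row 3: 9 + 5 + ? = 15, so (3,3) = 1.

1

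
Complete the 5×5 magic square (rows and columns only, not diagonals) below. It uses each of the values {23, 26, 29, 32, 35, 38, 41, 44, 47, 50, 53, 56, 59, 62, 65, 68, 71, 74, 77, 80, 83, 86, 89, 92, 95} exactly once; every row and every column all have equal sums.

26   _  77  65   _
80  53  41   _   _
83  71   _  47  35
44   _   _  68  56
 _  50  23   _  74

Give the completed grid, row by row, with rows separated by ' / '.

The 25 entries sum to 1475, so each line sums to 1475/5 = 295.
Row 3 must total 295; the given cells sum to 236, so (3,3) = 59.
From column 1, 295 − (26 + 80 + 83 + 44) gives (5,1) = 62.
Column 3 needs 295; the known cells sum to 200, so (4,3) = 95.
Row 4: 44 + 95 + 68 + 56 + ? = 295, so (4,2) = 32.
From row 5, 295 − (62 + 50 + 23 + 74) gives (5,4) = 86.
From column 2, 295 − (53 + 71 + 32 + 50) gives (1,2) = 89.
Column 4: 65 + 47 + 68 + 86 + ? = 295, so (2,4) = 29.
Using row 1: 26 + 89 + 77 + 65 + ? → (1,5) = 295 − 257 = 38.
The remaining cell in row 2 is (2,5) = 295 − 203 = 92.

26 89 77 65 38 / 80 53 41 29 92 / 83 71 59 47 35 / 44 32 95 68 56 / 62 50 23 86 74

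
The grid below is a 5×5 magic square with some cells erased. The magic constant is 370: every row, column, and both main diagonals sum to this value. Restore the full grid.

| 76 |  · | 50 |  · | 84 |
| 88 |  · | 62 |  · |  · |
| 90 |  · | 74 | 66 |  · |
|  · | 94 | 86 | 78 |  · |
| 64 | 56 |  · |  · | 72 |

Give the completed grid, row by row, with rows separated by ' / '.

Column 1 must total 370; the given cells sum to 318, so (4,1) = 52.
The remaining cell in column 3 is (5,3) = 370 − 272 = 98.
The remaining cell in main diagonal is (2,2) = 370 − 300 = 70.
From anti-diagonal, 370 − (84 + 74 + 94 + 64) gives (2,4) = 54.
The remaining cell in row 2 is (2,5) = 370 − 274 = 96.
Row 4 needs 370; the known cells sum to 310, so (4,5) = 60.
The remaining cell in row 5 is (5,4) = 370 − 290 = 80.
Using column 4: 54 + 66 + 78 + 80 + ? → (1,4) = 370 − 278 = 92.
The remaining cell in column 5 is (3,5) = 370 − 312 = 58.
Using row 1: 76 + 50 + 92 + 84 + ? → (1,2) = 370 − 302 = 68.
The remaining cell in row 3 is (3,2) = 370 − 288 = 82.

76 68 50 92 84 / 88 70 62 54 96 / 90 82 74 66 58 / 52 94 86 78 60 / 64 56 98 80 72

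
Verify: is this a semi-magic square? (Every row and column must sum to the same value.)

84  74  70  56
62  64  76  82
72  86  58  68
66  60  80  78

Row 1: 84 + 74 + 70 + 56 = 284.
Row 2: 62 + 64 + 76 + 82 = 284.
Row 3: 72 + 86 + 58 + 68 = 284.
Row 4: 66 + 60 + 80 + 78 = 284.
Column 1: 84 + 62 + 72 + 66 = 284.
Column 2: 74 + 64 + 86 + 60 = 284.
Column 3: 70 + 76 + 58 + 80 = 284.
Column 4: 56 + 82 + 68 + 78 = 284.
All lines sum to 284.

Yes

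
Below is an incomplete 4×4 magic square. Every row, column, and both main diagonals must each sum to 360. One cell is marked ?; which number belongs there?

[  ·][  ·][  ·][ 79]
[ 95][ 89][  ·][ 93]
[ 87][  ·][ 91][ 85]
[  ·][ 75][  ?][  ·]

Row 2 must total 360; the given cells sum to 277, so (2,3) = 83.
Row 3 must total 360; the given cells sum to 263, so (3,2) = 97.
The remaining cell in column 2 is (1,2) = 360 − 261 = 99.
The remaining cell in column 4 is (4,4) = 360 − 257 = 103.
Using main diagonal: 89 + 91 + 103 + ? → (1,1) = 360 − 283 = 77.
Anti-diagonal needs 360; the known cells sum to 259, so (4,1) = 101.
Row 1 must total 360; the given cells sum to 255, so (1,3) = 105.
The remaining cell in row 4 is (4,3) = 360 − 279 = 81.

81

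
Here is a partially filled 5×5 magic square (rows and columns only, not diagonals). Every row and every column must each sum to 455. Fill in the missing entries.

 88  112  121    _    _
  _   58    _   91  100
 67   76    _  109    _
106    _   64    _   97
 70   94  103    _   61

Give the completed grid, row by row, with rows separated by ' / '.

The remaining cell in row 5 is (5,4) = 455 − 328 = 127.
Using column 1: 88 + 67 + 106 + 70 + ? → (2,1) = 455 − 331 = 124.
The remaining cell in column 2 is (4,2) = 455 − 340 = 115.
Row 2 needs 455; the known cells sum to 373, so (2,3) = 82.
From row 4, 455 − (106 + 115 + 64 + 97) gives (4,4) = 73.
Column 3 must total 455; the given cells sum to 370, so (3,3) = 85.
Column 4: 91 + 109 + 73 + 127 + ? = 455, so (1,4) = 55.
From row 1, 455 − (88 + 112 + 121 + 55) gives (1,5) = 79.
From row 3, 455 − (67 + 76 + 85 + 109) gives (3,5) = 118.

88 112 121 55 79 / 124 58 82 91 100 / 67 76 85 109 118 / 106 115 64 73 97 / 70 94 103 127 61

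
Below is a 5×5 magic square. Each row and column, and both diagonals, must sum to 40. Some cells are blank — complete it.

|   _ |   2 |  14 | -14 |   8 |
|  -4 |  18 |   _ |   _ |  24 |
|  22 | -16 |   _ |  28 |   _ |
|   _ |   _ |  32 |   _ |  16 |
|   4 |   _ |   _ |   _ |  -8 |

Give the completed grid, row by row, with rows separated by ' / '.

From row 1, 40 − (2 + 14 + (-14) + 8) gives (1,1) = 30.
Column 1: 30 + (-4) + 22 + 4 + ? = 40, so (4,1) = -12.
Column 5: 8 + 24 + 16 + (-8) + ? = 40, so (3,5) = 0.
Row 3 needs 40; the known cells sum to 34, so (3,3) = 6.
From main diagonal, 40 − (30 + 18 + 6 + (-8)) gives (4,4) = -6.
Row 4 needs 40; the known cells sum to 30, so (4,2) = 10.
Column 2 must total 40; the given cells sum to 14, so (5,2) = 26.
Using anti-diagonal: 8 + 6 + 10 + 4 + ? → (2,4) = 40 − 28 = 12.
Row 2 must total 40; the given cells sum to 50, so (2,3) = -10.
Column 3: 14 + (-10) + 6 + 32 + ? = 40, so (5,3) = -2.
Column 4: -14 + 12 + 28 + (-6) + ? = 40, so (5,4) = 20.

30 2 14 -14 8 / -4 18 -10 12 24 / 22 -16 6 28 0 / -12 10 32 -6 16 / 4 26 -2 20 -8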